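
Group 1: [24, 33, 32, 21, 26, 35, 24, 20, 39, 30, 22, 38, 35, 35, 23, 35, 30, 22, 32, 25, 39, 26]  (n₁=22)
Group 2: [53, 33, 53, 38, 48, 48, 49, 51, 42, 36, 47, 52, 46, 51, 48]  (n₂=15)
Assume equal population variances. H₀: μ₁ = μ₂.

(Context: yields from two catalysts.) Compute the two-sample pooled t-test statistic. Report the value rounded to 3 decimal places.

test statistic = -8.087

x̄₁=29.364, s₁=6.253, n₁=22
x̄₂=46.333, s₂=6.287, n₂=15
s_p² = [21·6.253² + 14·6.287²]/35 = 39.2693
SE = √(s_p²·(1/22+1/15)) = 2.0983
t = (29.364−46.333)/2.0983 = -8.0873
df = 35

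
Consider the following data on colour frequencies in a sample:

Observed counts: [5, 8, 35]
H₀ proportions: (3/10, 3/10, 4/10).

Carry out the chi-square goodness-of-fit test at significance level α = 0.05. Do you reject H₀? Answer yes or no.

n = 48; E_i = n·p_i = [14.40, 14.40, 19.20]
χ² = (5−14.40)²/14.40 + (8−14.40)²/14.40 + (35−19.20)²/19.20 = 21.9826
df = 2
p-value (upper-tail) = 0.00002
At α=0.05: p < α → reject H₀

reject H₀: yes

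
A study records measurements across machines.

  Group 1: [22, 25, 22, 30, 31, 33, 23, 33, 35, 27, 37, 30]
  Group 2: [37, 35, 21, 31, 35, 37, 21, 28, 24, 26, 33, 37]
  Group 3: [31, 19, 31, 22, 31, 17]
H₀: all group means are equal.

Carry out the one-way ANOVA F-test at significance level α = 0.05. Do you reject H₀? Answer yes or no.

Group means [29.00, 30.42, 25.17], grand mean 28.800
SSB = Σnᵢ(x̄ᵢ−x̄)² = 111.050; SSW = ΣΣ(x−x̄ᵢ)² = 931.750
MSB = 111.050/2 = 55.5250; MSW = 931.750/27 = 34.5093
F = MSB/MSW = 1.6090
df = (2, 27)
p-value (upper-tail) = 0.21869
At α=0.05: p ≥ α → fail to reject H₀

reject H₀: no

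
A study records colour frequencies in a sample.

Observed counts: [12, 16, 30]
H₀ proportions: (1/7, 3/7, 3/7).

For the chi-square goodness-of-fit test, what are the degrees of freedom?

df = k − 1 = 3 − 1 = 2

degrees of freedom = 2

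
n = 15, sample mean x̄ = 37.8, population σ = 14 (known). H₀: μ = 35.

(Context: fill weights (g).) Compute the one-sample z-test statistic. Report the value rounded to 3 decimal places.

test statistic = 0.775

SE = σ/√n = 14/√15 = 3.6148
z = (x̄−μ₀)/SE = (37.8−35)/3.6148 = 0.7746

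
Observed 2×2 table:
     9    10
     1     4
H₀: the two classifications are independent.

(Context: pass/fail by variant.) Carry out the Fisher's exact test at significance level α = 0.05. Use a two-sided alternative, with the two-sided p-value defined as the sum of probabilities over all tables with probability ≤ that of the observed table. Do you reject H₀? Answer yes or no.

reject H₀: no

Margins: r₁=19, r₂=5, c₁=10, c₂=14, n=24
p_obs = C(19,9)·C(5,1)/C(24,10); sum pmf over tables with pmf ≤ p_obs
p-value (two-sided) = 0.35771
At α=0.05: p ≥ α → fail to reject H₀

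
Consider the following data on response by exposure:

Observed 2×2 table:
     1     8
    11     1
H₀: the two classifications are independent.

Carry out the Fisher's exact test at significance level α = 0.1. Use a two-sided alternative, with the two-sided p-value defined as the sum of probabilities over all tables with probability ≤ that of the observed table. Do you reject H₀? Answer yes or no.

reject H₀: yes

Margins: r₁=9, r₂=12, c₁=12, c₂=9, n=21
p_obs = C(9,1)·C(12,11)/C(21,12); sum pmf over tables with pmf ≤ p_obs
p-value (two-sided) = 0.00037
At α=0.1: p < α → reject H₀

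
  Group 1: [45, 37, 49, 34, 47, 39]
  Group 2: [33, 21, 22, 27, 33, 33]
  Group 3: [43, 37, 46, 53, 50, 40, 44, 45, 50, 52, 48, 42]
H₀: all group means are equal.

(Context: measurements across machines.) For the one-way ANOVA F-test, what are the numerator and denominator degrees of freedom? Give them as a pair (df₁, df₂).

degrees of freedom = [2, 21]

k = 3 groups, N = 24 total
df = (k−1, N−k) = (3−1, 24−3) = (2, 21)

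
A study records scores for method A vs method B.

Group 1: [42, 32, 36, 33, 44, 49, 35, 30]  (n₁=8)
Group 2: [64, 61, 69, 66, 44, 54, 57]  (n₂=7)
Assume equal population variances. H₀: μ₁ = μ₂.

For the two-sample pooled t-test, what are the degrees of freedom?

df = n₁ + n₂ − 2 = 8 + 7 − 2 = 13

degrees of freedom = 13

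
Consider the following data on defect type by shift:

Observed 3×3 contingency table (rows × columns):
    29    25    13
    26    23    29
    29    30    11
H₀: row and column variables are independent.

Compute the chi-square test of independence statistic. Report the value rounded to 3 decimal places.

test statistic = 10.891

Row totals [67, 78, 70], col totals [84, 78, 53], n=215
χ² = (29−26.18)²/26.18 + (25−24.31)²/24.31 + (13−16.52)²/16.52 + (26−30.47)²/30.47 + (23−28.30)²/28.30 + (29−19.23)²/19.23 + (29−27.35)²/27.35 + (30−25.40)²/25.40 + (11−17.26)²/17.26 = 10.8906
df = 4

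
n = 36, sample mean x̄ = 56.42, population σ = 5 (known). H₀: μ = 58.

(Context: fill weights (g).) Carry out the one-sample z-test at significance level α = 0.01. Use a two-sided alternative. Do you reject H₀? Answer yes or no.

reject H₀: no

SE = σ/√n = 5/√36 = 0.8333
z = (x̄−μ₀)/SE = (56.42−58)/0.8333 = -1.8960
p-value (two-sided) = 0.05796
At α=0.01: p ≥ α → fail to reject H₀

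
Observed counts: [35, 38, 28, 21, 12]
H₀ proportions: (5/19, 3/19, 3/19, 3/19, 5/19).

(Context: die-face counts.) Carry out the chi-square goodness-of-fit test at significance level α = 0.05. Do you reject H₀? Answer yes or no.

reject H₀: yes

n = 134; E_i = n·p_i = [35.26, 21.16, 21.16, 21.16, 35.26]
χ² = (35−35.26)²/35.26 + (38−21.16)²/21.16 + (28−21.16)²/21.16 + (21−21.16)²/21.16 + (12−35.26)²/35.26 = 30.9692
df = 4
p-value (upper-tail) = 0.00000
At α=0.05: p < α → reject H₀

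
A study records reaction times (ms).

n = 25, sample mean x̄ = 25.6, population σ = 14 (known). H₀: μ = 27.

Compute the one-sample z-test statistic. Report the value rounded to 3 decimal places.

test statistic = -0.500

SE = σ/√n = 14/√25 = 2.8000
z = (x̄−μ₀)/SE = (25.6−27)/2.8000 = -0.5000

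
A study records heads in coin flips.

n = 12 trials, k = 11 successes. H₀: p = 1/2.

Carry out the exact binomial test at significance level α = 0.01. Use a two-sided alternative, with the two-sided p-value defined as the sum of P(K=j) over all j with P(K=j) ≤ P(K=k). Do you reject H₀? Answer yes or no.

reject H₀: yes

Exact binomial: n=12, k=11, p₀=1/2=0.5000
P(X=j) = C(n,j)·p₀^j·(1−p₀)^(n−j); p = Σ P(X=j) over j with P(X=j) ≤ P(X=11)
p-value (two-sided) = 0.00635
At α=0.01: p < α → reject H₀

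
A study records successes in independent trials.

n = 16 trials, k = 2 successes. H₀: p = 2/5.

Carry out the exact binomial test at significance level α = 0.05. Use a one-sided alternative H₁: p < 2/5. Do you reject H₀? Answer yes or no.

Exact binomial: n=16, k=2, p₀=2/5=0.4000
P(X≤2) from Σ C(n,i)·p₀^i·(1−p₀)^(n−i)
p-value (one-sided, H₁ less) = 0.01834
At α=0.05: p < α → reject H₀

reject H₀: yes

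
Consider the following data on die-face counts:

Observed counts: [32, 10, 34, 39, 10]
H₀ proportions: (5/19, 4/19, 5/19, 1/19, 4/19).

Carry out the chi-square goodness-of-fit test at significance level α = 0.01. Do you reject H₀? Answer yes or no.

n = 125; E_i = n·p_i = [32.89, 26.32, 32.89, 6.58, 26.32]
χ² = (32−32.89)²/32.89 + (10−26.32)²/26.32 + (34−32.89)²/32.89 + (39−6.58)²/6.58 + (10−26.32)²/26.32 = 180.0640
df = 4
p-value (upper-tail) = 0.00000
At α=0.01: p < α → reject H₀

reject H₀: yes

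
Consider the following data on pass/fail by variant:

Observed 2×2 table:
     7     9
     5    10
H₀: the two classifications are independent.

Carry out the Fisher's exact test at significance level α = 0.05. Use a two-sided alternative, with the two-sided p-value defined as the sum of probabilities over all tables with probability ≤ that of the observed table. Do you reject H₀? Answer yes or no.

Margins: r₁=16, r₂=15, c₁=12, c₂=19, n=31
p_obs = C(16,7)·C(15,5)/C(31,12); sum pmf over tables with pmf ≤ p_obs
p-value (two-sided) = 0.71599
At α=0.05: p ≥ α → fail to reject H₀

reject H₀: no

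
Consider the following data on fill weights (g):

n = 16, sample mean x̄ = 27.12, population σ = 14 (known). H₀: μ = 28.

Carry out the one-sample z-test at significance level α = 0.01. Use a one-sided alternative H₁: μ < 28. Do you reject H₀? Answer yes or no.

SE = σ/√n = 14/√16 = 3.5000
z = (x̄−μ₀)/SE = (27.12−28)/3.5000 = -0.2514
p-value (one-sided, H₁ less) = 0.40074
At α=0.01: p ≥ α → fail to reject H₀

reject H₀: no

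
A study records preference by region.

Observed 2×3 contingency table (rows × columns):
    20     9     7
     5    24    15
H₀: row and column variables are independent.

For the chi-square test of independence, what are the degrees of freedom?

degrees of freedom = 2

df = (r−1)(c−1) = (2−1)·(3−1) = 2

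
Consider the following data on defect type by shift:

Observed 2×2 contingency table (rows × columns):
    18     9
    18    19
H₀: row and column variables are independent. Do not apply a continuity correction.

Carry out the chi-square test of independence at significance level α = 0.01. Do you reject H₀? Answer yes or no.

Row totals [27, 37], col totals [36, 28], n=64
χ² = (18−15.19)²/15.19 + (9−11.81)²/11.81 + (18−20.81)²/20.81 + (19−16.19)²/16.19 = 2.0592
df = 1
p-value (upper-tail) = 0.15129
At α=0.01: p ≥ α → fail to reject H₀

reject H₀: no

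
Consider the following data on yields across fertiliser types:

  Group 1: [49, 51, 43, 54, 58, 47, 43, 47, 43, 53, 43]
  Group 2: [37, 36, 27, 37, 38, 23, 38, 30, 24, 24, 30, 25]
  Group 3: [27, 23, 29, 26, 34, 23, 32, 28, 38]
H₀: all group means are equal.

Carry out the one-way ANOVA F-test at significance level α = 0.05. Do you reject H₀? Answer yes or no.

reject H₀: yes

Group means [48.27, 30.75, 28.89], grand mean 36.250
SSB = Σnᵢ(x̄ᵢ−x̄)² = 2440.679; SSW = ΣΣ(x−x̄ᵢ)² = 883.321
MSB = 2440.679/2 = 1220.3396; MSW = 883.321/29 = 30.4593
F = MSB/MSW = 40.0646
df = (2, 29)
p-value (upper-tail) = 0.00000
At α=0.05: p < α → reject H₀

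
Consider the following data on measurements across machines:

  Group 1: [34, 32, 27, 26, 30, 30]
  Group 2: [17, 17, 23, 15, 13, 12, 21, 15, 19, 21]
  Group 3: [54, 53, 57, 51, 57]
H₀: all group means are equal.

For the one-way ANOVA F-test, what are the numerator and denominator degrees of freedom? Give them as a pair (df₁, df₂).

k = 3 groups, N = 21 total
df = (k−1, N−k) = (3−1, 21−3) = (2, 18)

degrees of freedom = [2, 18]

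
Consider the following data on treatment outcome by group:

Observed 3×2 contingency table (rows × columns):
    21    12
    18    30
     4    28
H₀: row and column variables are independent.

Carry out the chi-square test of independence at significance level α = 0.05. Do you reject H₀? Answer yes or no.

reject H₀: yes

Row totals [33, 48, 32], col totals [43, 70], n=113
χ² = (21−12.56)²/12.56 + (12−20.44)²/20.44 + (18−18.27)²/18.27 + (30−29.73)²/29.73 + (4−12.18)²/12.18 + (28−19.82)²/19.82 = 18.0327
df = 2
p-value (upper-tail) = 0.00012
At α=0.05: p < α → reject H₀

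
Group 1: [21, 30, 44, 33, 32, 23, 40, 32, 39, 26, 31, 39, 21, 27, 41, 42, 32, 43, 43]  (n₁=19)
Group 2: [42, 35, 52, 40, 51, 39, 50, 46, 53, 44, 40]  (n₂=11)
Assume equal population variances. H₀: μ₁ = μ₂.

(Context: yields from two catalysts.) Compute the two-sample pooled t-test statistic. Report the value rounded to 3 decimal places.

x̄₁=33.632, s₁=7.704, n₁=19
x̄₂=44.727, s₂=6.084, n₂=11
s_p² = [18·7.704² + 10·6.084²]/28 = 51.3787
SE = √(s_p²·(1/19+1/11)) = 2.7157
t = (33.632−44.727)/2.7157 = -4.0858
df = 28

test statistic = -4.086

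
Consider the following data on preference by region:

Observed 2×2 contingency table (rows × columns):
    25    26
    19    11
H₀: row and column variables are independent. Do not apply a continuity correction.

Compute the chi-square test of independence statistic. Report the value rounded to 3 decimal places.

test statistic = 1.560

Row totals [51, 30], col totals [44, 37], n=81
χ² = (25−27.70)²/27.70 + (26−23.30)²/23.30 + (19−16.30)²/16.30 + (11−13.70)²/13.70 = 1.5597
df = 1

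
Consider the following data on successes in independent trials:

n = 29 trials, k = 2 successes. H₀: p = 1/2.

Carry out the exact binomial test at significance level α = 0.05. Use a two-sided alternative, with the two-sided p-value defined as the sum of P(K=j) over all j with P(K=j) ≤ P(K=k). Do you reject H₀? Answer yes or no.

Exact binomial: n=29, k=2, p₀=1/2=0.5000
P(X=j) = C(n,j)·p₀^j·(1−p₀)^(n−j); p = Σ P(X=j) over j with P(X=j) ≤ P(X=2)
p-value (two-sided) = 0.00000
At α=0.05: p < α → reject H₀

reject H₀: yes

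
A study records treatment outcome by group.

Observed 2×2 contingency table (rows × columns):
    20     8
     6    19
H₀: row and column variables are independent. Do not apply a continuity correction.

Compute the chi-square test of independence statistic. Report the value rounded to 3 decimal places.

test statistic = 11.888

Row totals [28, 25], col totals [26, 27], n=53
χ² = (20−13.74)²/13.74 + (8−14.26)²/14.26 + (6−12.26)²/12.26 + (19−12.74)²/12.74 = 11.8882
df = 1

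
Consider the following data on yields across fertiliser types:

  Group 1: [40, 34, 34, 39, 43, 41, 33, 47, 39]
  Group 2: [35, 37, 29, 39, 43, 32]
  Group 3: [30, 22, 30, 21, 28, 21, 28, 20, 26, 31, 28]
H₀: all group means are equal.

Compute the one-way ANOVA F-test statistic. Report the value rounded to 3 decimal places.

Group means [38.89, 35.83, 25.91], grand mean 32.692
SSB = Σnᵢ(x̄ᵢ−x̄)² = 910.907; SSW = ΣΣ(x−x̄ᵢ)² = 466.631
MSB = 910.907/2 = 455.4536; MSW = 466.631/23 = 20.2883
F = MSB/MSW = 22.4491
df = (2, 23)

test statistic = 22.449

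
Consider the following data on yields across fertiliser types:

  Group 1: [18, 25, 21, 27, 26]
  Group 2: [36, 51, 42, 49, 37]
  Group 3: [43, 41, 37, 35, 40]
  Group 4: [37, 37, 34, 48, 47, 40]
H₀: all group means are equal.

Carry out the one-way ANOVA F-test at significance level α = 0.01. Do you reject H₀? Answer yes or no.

Group means [23.40, 43.00, 39.20, 40.50], grand mean 36.714
SSB = Σnᵢ(x̄ᵢ−x̄)² = 1200.786; SSW = ΣΣ(x−x̄ᵢ)² = 449.500
MSB = 1200.786/3 = 400.2619; MSW = 449.500/17 = 26.4412
F = MSB/MSW = 15.1378
df = (3, 17)
p-value (upper-tail) = 0.00005
At α=0.01: p < α → reject H₀

reject H₀: yes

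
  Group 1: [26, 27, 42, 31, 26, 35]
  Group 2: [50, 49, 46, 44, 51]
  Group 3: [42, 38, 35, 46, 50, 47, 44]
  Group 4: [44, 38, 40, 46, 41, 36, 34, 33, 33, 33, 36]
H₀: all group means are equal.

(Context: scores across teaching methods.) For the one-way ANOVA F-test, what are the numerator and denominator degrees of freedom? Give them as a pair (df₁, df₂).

degrees of freedom = [3, 25]

k = 4 groups, N = 29 total
df = (k−1, N−k) = (4−1, 29−4) = (3, 25)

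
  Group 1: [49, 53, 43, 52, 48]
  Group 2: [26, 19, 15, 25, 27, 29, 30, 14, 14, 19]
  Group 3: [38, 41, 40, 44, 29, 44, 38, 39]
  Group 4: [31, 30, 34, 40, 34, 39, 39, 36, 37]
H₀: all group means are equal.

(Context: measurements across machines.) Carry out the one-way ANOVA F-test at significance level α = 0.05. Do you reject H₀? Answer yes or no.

Group means [49.00, 21.80, 39.12, 35.56], grand mean 34.250
SSB = Σnᵢ(x̄ᵢ−x̄)² = 2843.303; SSW = ΣΣ(x−x̄ᵢ)² = 678.697
MSB = 2843.303/3 = 947.7676; MSW = 678.697/28 = 24.2392
F = MSB/MSW = 39.1006
df = (3, 28)
p-value (upper-tail) = 0.00000
At α=0.05: p < α → reject H₀

reject H₀: yes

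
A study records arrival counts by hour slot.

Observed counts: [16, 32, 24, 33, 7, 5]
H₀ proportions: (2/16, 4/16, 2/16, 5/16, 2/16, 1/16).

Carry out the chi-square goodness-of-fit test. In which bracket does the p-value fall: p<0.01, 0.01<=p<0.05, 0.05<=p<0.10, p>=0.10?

p-value bracket: 0.01<=p<0.05

n = 117; E_i = n·p_i = [14.62, 29.25, 14.62, 36.56, 14.62, 7.31]
χ² = (16−14.62)²/14.62 + (32−29.25)²/29.25 + (24−14.62)²/14.62 + (33−36.56)²/36.56 + (7−14.62)²/14.62 + (5−7.31)²/7.31 = 11.4513
df = 5
p-value (upper-tail) = 0.04313
→ bracket: 0.01<=p<0.05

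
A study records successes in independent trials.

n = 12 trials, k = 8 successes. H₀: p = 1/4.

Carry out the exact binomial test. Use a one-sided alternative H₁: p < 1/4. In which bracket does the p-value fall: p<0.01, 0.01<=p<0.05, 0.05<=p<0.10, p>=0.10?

p-value bracket: p>=0.10

Exact binomial: n=12, k=8, p₀=1/4=0.2500
P(X≤8) from Σ C(n,i)·p₀^i·(1−p₀)^(n−i)
p-value (one-sided, H₁ less) = 0.99961
→ bracket: p>=0.10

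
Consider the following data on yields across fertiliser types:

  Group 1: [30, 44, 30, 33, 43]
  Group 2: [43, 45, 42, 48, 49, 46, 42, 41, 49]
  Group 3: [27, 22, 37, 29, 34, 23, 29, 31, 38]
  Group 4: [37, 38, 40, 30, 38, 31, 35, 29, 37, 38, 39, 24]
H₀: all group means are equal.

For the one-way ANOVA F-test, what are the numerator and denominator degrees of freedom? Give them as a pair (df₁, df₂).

k = 4 groups, N = 35 total
df = (k−1, N−k) = (4−1, 35−4) = (3, 31)

degrees of freedom = [3, 31]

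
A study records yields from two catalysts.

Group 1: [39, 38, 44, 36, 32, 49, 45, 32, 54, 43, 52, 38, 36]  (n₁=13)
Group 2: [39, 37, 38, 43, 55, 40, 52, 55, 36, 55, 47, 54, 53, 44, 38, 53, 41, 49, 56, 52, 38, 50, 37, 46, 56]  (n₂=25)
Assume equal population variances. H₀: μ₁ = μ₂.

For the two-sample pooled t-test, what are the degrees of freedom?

degrees of freedom = 36

df = n₁ + n₂ − 2 = 13 + 25 − 2 = 36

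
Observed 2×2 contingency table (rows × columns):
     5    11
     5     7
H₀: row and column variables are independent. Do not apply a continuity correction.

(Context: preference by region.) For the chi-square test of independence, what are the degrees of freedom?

degrees of freedom = 1

df = (r−1)(c−1) = (2−1)·(2−1) = 1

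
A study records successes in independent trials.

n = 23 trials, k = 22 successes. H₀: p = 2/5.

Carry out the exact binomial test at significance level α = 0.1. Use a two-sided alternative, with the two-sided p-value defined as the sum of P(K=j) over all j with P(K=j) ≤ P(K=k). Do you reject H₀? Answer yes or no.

reject H₀: yes

Exact binomial: n=23, k=22, p₀=2/5=0.4000
P(X=j) = C(n,j)·p₀^j·(1−p₀)^(n−j); p = Σ P(X=j) over j with P(X=j) ≤ P(X=22)
p-value (two-sided) = 0.00000
At α=0.1: p < α → reject H₀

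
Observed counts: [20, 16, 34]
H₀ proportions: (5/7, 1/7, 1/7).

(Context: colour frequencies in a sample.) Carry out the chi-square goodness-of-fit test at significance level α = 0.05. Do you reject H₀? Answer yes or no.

reject H₀: yes

n = 70; E_i = n·p_i = [50.00, 10.00, 10.00]
χ² = (20−50.00)²/50.00 + (16−10.00)²/10.00 + (34−10.00)²/10.00 = 79.2000
df = 2
p-value (upper-tail) = 0.00000
At α=0.05: p < α → reject H₀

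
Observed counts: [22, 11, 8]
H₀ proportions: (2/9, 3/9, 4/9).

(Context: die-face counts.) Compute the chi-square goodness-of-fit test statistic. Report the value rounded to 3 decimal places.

test statistic = 24.488

n = 41; E_i = n·p_i = [9.11, 13.67, 18.22]
χ² = (22−9.11)²/9.11 + (11−13.67)²/13.67 + (8−18.22)²/18.22 = 24.4878
df = 2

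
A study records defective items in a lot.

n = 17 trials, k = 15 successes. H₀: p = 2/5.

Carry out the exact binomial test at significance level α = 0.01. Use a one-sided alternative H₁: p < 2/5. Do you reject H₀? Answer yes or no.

Exact binomial: n=17, k=15, p₀=2/5=0.4000
P(X≤15) from Σ C(n,i)·p₀^i·(1−p₀)^(n−i)
p-value (one-sided, H₁ less) = 1.00000
At α=0.01: p ≥ α → fail to reject H₀

reject H₀: no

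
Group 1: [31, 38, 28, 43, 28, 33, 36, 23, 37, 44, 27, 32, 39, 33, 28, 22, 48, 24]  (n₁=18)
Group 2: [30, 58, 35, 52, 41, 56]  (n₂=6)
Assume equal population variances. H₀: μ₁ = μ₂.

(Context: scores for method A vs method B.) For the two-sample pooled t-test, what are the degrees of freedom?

df = n₁ + n₂ − 2 = 18 + 6 − 2 = 22

degrees of freedom = 22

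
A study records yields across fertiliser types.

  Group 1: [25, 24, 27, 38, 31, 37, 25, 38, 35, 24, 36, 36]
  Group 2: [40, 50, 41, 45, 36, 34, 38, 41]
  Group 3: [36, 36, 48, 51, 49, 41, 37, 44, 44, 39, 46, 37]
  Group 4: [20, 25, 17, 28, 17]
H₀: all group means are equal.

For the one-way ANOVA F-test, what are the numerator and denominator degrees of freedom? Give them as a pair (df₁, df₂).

degrees of freedom = [3, 33]

k = 4 groups, N = 37 total
df = (k−1, N−k) = (4−1, 37−4) = (3, 33)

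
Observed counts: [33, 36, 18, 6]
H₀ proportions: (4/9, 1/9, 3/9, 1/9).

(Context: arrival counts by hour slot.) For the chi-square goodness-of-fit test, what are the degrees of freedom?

df = k − 1 = 4 − 1 = 3

degrees of freedom = 3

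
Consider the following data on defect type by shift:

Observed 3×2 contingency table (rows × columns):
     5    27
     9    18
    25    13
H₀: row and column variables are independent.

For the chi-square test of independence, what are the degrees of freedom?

degrees of freedom = 2

df = (r−1)(c−1) = (3−1)·(2−1) = 2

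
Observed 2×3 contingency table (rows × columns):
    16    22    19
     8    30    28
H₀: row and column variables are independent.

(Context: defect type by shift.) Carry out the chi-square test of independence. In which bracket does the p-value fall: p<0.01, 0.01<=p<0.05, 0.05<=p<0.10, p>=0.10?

Row totals [57, 66], col totals [24, 52, 47], n=123
χ² = (16−11.12)²/11.12 + (22−24.10)²/24.10 + (19−21.78)²/21.78 + (8−12.88)²/12.88 + (30−27.90)²/27.90 + (28−25.22)²/25.22 = 4.9890
df = 2
p-value (upper-tail) = 0.08254
→ bracket: 0.05<=p<0.10

p-value bracket: 0.05<=p<0.10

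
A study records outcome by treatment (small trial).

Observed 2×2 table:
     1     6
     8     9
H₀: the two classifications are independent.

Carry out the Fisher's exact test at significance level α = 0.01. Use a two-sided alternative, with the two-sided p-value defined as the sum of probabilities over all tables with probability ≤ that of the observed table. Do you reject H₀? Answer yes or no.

reject H₀: no

Margins: r₁=7, r₂=17, c₁=9, c₂=15, n=24
p_obs = C(7,1)·C(17,8)/C(24,9); sum pmf over tables with pmf ≤ p_obs
p-value (two-sided) = 0.19071
At α=0.01: p ≥ α → fail to reject H₀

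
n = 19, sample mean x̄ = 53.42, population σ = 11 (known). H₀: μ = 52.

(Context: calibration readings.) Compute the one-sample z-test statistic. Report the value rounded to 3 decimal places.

SE = σ/√n = 11/√19 = 2.5236
z = (x̄−μ₀)/SE = (53.42−52)/2.5236 = 0.5627

test statistic = 0.563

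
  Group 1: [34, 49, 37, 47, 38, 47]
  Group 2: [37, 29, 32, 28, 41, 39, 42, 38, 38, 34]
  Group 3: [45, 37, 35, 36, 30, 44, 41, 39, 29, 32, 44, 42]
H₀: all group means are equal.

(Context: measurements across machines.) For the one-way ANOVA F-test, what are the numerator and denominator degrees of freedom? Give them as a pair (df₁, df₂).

degrees of freedom = [2, 25]

k = 3 groups, N = 28 total
df = (k−1, N−k) = (3−1, 28−3) = (2, 25)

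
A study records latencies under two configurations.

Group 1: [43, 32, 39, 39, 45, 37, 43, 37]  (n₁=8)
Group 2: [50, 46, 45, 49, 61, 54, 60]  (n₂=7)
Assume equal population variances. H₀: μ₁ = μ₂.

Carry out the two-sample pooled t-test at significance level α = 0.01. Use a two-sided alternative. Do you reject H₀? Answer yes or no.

x̄₁=39.375, s₁=4.207, n₁=8
x̄₂=52.143, s₂=6.414, n₂=7
s_p² = [7·4.207² + 6·6.414²]/13 = 28.5179
SE = √(s_p²·(1/8+1/7)) = 2.7638
t = (39.375−52.143)/2.7638 = -4.6196
df = 13
p-value (two-sided) = 0.00048
At α=0.01: p < α → reject H₀

reject H₀: yes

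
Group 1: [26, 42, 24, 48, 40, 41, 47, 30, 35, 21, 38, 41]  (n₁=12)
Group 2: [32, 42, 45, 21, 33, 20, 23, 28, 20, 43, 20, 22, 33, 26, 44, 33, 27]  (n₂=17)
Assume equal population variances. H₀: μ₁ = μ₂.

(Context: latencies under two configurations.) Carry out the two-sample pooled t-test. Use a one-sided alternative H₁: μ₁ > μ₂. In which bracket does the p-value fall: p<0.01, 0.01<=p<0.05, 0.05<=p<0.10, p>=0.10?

p-value bracket: 0.01<=p<0.05

x̄₁=36.083, s₁=8.929, n₁=12
x̄₂=30.118, s₂=8.971, n₂=17
s_p² = [11·8.929² + 16·8.971²]/27 = 80.1734
SE = √(s_p²·(1/12+1/17)) = 3.3760
t = (36.083−30.118)/3.3760 = 1.7671
df = 27
p-value (one-sided, H₁ greater) = 0.04426
→ bracket: 0.01<=p<0.05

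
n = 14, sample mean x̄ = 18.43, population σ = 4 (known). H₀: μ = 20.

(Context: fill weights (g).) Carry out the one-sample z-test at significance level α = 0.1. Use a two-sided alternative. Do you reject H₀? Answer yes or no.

reject H₀: no

SE = σ/√n = 4/√14 = 1.0690
z = (x̄−μ₀)/SE = (18.43−20)/1.0690 = -1.4686
p-value (two-sided) = 0.14194
At α=0.1: p ≥ α → fail to reject H₀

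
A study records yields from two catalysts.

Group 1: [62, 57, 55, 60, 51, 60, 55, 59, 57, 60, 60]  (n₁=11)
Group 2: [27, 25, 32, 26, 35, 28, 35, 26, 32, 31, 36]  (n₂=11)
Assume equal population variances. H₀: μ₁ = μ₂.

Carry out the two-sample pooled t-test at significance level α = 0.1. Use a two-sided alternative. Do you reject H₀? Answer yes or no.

reject H₀: yes

x̄₁=57.818, s₁=3.188, n₁=11
x̄₂=30.273, s₂=4.052, n₂=11
s_p² = [10·3.188² + 10·4.052²]/20 = 13.2909
SE = √(s_p²·(1/11+1/11)) = 1.5545
t = (57.818−30.273)/1.5545 = 17.7196
df = 20
p-value (two-sided) = 0.00000
At α=0.1: p < α → reject H₀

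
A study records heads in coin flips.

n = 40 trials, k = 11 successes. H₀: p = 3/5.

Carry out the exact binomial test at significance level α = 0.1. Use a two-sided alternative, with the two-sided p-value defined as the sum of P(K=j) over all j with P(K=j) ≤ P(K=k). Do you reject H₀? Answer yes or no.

Exact binomial: n=40, k=11, p₀=3/5=0.6000
P(X=j) = C(n,j)·p₀^j·(1−p₀)^(n−j); p = Σ P(X=j) over j with P(X=j) ≤ P(X=11)
p-value (two-sided) = 0.00006
At α=0.1: p < α → reject H₀

reject H₀: yes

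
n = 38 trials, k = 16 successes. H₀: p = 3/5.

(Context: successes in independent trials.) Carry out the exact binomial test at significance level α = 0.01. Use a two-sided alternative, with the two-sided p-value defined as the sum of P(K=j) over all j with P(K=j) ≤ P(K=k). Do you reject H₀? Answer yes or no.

reject H₀: no

Exact binomial: n=38, k=16, p₀=3/5=0.6000
P(X=j) = C(n,j)·p₀^j·(1−p₀)^(n−j); p = Σ P(X=j) over j with P(X=j) ≤ P(X=16)
p-value (two-sided) = 0.03049
At α=0.01: p ≥ α → fail to reject H₀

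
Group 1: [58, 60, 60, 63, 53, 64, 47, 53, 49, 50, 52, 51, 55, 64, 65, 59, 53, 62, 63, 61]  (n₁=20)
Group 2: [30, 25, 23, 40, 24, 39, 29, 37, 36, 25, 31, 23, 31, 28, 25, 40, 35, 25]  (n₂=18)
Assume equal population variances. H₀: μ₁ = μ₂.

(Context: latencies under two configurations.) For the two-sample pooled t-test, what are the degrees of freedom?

df = n₁ + n₂ − 2 = 20 + 18 − 2 = 36

degrees of freedom = 36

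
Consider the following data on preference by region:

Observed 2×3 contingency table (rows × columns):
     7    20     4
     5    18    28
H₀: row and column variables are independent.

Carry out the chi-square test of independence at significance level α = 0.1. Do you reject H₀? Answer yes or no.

reject H₀: yes

Row totals [31, 51], col totals [12, 38, 32], n=82
χ² = (7−4.54)²/4.54 + (20−14.37)²/14.37 + (4−12.10)²/12.10 + (5−7.46)²/7.46 + (18−23.63)²/23.63 + (28−19.90)²/19.90 = 14.4183
df = 2
p-value (upper-tail) = 0.00074
At α=0.1: p < α → reject H₀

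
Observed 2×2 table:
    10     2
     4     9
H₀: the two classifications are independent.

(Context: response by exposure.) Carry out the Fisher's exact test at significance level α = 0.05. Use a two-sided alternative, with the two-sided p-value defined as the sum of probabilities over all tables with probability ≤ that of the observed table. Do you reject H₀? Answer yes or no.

Margins: r₁=12, r₂=13, c₁=14, c₂=11, n=25
p_obs = C(12,10)·C(13,4)/C(25,14); sum pmf over tables with pmf ≤ p_obs
p-value (two-sided) = 0.01542
At α=0.05: p < α → reject H₀

reject H₀: yes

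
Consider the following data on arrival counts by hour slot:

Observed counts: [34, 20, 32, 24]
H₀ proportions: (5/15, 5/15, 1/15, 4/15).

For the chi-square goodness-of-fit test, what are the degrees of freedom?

df = k − 1 = 4 − 1 = 3

degrees of freedom = 3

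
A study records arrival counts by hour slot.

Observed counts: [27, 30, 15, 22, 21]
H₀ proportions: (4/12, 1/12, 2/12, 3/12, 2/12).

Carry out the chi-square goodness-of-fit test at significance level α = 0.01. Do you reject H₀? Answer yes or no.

reject H₀: yes

n = 115; E_i = n·p_i = [38.33, 9.58, 19.17, 28.75, 19.17]
χ² = (27−38.33)²/38.33 + (30−9.58)²/9.58 + (15−19.17)²/19.17 + (22−28.75)²/28.75 + (21−19.17)²/19.17 = 49.5130
df = 4
p-value (upper-tail) = 0.00000
At α=0.01: p < α → reject H₀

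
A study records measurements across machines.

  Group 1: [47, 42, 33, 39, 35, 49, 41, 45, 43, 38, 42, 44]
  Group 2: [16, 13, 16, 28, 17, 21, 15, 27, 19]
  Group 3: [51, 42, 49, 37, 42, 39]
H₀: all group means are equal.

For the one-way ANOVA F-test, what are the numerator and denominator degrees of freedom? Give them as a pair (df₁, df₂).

k = 3 groups, N = 27 total
df = (k−1, N−k) = (3−1, 27−3) = (2, 24)

degrees of freedom = [2, 24]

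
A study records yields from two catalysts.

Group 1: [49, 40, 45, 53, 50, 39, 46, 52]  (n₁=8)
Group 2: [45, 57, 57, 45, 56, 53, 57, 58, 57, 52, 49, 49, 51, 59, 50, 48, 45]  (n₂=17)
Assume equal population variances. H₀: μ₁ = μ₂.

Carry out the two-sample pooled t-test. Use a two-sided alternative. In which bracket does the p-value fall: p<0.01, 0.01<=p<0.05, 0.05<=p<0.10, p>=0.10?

p-value bracket: 0.01<=p<0.05

x̄₁=46.750, s₁=5.230, n₁=8
x̄₂=52.235, s₂=4.918, n₂=17
s_p² = [7·5.230² + 16·4.918²]/23 = 25.1547
SE = √(s_p²·(1/8+1/17)) = 2.1504
t = (46.750−52.235)/2.1504 = -2.5509
df = 23
p-value (two-sided) = 0.01786
→ bracket: 0.01<=p<0.05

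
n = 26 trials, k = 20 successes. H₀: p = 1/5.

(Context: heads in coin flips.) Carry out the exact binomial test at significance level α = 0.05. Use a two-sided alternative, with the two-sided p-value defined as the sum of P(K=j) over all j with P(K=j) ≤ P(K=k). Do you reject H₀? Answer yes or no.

reject H₀: yes

Exact binomial: n=26, k=20, p₀=1/5=0.2000
P(X=j) = C(n,j)·p₀^j·(1−p₀)^(n−j); p = Σ P(X=j) over j with P(X=j) ≤ P(X=20)
p-value (two-sided) = 0.00000
At α=0.05: p < α → reject H₀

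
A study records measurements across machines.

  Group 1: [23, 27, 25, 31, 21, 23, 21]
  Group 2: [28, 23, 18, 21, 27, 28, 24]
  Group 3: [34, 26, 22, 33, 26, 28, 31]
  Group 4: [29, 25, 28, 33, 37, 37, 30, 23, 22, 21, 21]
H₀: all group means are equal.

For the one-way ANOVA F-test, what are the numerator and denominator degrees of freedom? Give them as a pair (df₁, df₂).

degrees of freedom = [3, 28]

k = 4 groups, N = 32 total
df = (k−1, N−k) = (4−1, 32−4) = (3, 28)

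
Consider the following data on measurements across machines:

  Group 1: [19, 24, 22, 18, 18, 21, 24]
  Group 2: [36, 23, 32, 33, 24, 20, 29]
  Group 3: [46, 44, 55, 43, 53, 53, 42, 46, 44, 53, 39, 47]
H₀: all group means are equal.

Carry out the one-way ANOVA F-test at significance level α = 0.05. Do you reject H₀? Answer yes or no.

reject H₀: yes

Group means [20.86, 28.14, 47.08], grand mean 34.923
SSB = Σnᵢ(x̄ᵢ−x̄)² = 3481.215; SSW = ΣΣ(x−x̄ᵢ)² = 548.631
MSB = 3481.215/2 = 1740.6076; MSW = 548.631/23 = 23.8535
F = MSB/MSW = 72.9707
df = (2, 23)
p-value (upper-tail) = 0.00000
At α=0.05: p < α → reject H₀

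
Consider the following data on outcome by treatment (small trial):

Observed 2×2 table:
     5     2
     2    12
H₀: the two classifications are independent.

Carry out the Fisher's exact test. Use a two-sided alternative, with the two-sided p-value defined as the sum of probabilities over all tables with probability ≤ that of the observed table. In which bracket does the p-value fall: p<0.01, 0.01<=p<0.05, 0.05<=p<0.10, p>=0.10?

Margins: r₁=7, r₂=14, c₁=7, c₂=14, n=21
p_obs = C(7,5)·C(14,2)/C(21,7); sum pmf over tables with pmf ≤ p_obs
p-value (two-sided) = 0.01729
→ bracket: 0.01<=p<0.05

p-value bracket: 0.01<=p<0.05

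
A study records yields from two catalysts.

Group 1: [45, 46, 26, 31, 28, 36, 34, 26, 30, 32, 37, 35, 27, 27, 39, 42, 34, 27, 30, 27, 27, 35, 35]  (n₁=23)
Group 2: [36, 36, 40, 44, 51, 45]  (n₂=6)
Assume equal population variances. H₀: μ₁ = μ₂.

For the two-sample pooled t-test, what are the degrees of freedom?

df = n₁ + n₂ − 2 = 23 + 6 − 2 = 27

degrees of freedom = 27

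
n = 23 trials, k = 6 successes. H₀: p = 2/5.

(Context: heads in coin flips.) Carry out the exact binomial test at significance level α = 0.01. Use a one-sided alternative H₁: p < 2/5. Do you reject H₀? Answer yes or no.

reject H₀: no

Exact binomial: n=23, k=6, p₀=2/5=0.4000
P(X≤6) from Σ C(n,i)·p₀^i·(1−p₀)^(n−i)
p-value (one-sided, H₁ less) = 0.12396
At α=0.01: p ≥ α → fail to reject H₀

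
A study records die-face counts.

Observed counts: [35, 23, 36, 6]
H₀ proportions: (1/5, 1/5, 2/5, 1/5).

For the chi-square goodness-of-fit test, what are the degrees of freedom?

degrees of freedom = 3

df = k − 1 = 4 − 1 = 3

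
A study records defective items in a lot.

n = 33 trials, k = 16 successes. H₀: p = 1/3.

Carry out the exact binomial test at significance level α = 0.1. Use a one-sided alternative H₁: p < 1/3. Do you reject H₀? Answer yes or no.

reject H₀: no

Exact binomial: n=33, k=16, p₀=1/3=0.3333
P(X≤16) from Σ C(n,i)·p₀^i·(1−p₀)^(n−i)
p-value (one-sided, H₁ less) = 0.97652
At α=0.1: p ≥ α → fail to reject H₀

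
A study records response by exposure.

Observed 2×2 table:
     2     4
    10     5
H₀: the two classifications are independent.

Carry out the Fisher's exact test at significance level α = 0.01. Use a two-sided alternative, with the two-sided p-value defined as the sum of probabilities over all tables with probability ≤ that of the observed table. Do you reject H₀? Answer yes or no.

Margins: r₁=6, r₂=15, c₁=12, c₂=9, n=21
p_obs = C(6,2)·C(15,10)/C(21,12); sum pmf over tables with pmf ≤ p_obs
p-value (two-sided) = 0.33105
At α=0.01: p ≥ α → fail to reject H₀

reject H₀: no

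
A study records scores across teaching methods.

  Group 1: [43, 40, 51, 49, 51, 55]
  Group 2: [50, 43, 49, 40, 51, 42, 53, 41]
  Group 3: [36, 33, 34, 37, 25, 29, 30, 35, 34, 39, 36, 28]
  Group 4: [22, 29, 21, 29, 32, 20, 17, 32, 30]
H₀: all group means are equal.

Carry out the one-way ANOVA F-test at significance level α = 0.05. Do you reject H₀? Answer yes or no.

reject H₀: yes

Group means [48.17, 46.12, 33.00, 25.78], grand mean 36.743
SSB = Σnᵢ(x̄ᵢ−x̄)² = 2737.422; SSW = ΣΣ(x−x̄ᵢ)² = 795.264
MSB = 2737.422/3 = 912.4739; MSW = 795.264/31 = 25.6537
F = MSB/MSW = 35.5689
df = (3, 31)
p-value (upper-tail) = 0.00000
At α=0.05: p < α → reject H₀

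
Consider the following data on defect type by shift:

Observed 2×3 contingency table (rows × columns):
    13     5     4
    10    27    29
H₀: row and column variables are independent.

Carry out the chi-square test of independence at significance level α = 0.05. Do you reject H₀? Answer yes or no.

Row totals [22, 66], col totals [23, 32, 33], n=88
χ² = (13−5.75)²/5.75 + (5−8.00)²/8.00 + (4−8.25)²/8.25 + (10−17.25)²/17.25 + (27−24.00)²/24.00 + (29−24.75)²/24.75 = 16.6076
df = 2
p-value (upper-tail) = 0.00025
At α=0.05: p < α → reject H₀

reject H₀: yes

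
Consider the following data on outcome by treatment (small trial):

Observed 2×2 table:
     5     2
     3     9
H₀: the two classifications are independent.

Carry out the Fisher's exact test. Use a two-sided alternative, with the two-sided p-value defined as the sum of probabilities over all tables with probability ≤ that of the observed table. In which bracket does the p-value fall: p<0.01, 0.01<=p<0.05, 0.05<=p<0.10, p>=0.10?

p-value bracket: 0.05<=p<0.10

Margins: r₁=7, r₂=12, c₁=8, c₂=11, n=19
p_obs = C(7,5)·C(12,3)/C(19,8); sum pmf over tables with pmf ≤ p_obs
p-value (two-sided) = 0.07395
→ bracket: 0.05<=p<0.10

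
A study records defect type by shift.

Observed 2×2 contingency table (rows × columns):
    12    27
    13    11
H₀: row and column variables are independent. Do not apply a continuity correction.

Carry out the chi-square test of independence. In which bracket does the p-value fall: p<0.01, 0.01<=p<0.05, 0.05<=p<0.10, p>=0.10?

Row totals [39, 24], col totals [25, 38], n=63
χ² = (12−15.48)²/15.48 + (27−23.52)²/23.52 + (13−9.52)²/9.52 + (11−14.48)²/14.48 = 3.3980
df = 1
p-value (upper-tail) = 0.06527
→ bracket: 0.05<=p<0.10

p-value bracket: 0.05<=p<0.10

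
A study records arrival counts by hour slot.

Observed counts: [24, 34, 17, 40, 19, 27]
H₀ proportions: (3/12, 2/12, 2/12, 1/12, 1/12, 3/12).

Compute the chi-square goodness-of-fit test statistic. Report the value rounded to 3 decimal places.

n = 161; E_i = n·p_i = [40.25, 26.83, 26.83, 13.42, 13.42, 40.25]
χ² = (24−40.25)²/40.25 + (34−26.83)²/26.83 + (17−26.83)²/26.83 + (40−13.42)²/13.42 + (19−13.42)²/13.42 + (27−40.25)²/40.25 = 71.4348
df = 5

test statistic = 71.435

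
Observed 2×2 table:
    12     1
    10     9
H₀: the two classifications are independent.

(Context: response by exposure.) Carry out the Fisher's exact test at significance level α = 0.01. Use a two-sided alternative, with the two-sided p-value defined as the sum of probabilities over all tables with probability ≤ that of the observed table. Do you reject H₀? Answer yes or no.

reject H₀: no

Margins: r₁=13, r₂=19, c₁=22, c₂=10, n=32
p_obs = C(13,12)·C(19,10)/C(32,22); sum pmf over tables with pmf ≤ p_obs
p-value (two-sided) = 0.02367
At α=0.01: p ≥ α → fail to reject H₀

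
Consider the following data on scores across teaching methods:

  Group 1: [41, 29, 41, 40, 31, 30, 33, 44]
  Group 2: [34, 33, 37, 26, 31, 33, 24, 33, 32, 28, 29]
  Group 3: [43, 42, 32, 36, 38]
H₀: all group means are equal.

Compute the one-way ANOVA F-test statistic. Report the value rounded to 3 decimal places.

test statistic = 5.061

Group means [36.12, 30.91, 38.20], grand mean 34.167
SSB = Σnᵢ(x̄ᵢ−x̄)² = 228.749; SSW = ΣΣ(x−x̄ᵢ)² = 474.584
MSB = 228.749/2 = 114.3746; MSW = 474.584/21 = 22.5992
F = MSB/MSW = 5.0610
df = (2, 21)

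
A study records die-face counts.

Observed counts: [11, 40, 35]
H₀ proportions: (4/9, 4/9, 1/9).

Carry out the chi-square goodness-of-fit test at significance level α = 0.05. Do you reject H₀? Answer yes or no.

reject H₀: yes

n = 86; E_i = n·p_i = [38.22, 38.22, 9.56]
χ² = (11−38.22)²/38.22 + (40−38.22)²/38.22 + (35−9.56)²/9.56 = 87.2238
df = 2
p-value (upper-tail) = 0.00000
At α=0.05: p < α → reject H₀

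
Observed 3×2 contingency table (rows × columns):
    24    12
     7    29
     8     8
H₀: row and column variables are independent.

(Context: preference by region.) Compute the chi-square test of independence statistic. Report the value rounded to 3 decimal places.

test statistic = 16.521

Row totals [36, 36, 16], col totals [39, 49], n=88
χ² = (24−15.95)²/15.95 + (12−20.05)²/20.05 + (7−15.95)²/15.95 + (29−20.05)²/20.05 + (8−7.09)²/7.09 + (8−8.91)²/8.91 = 16.5214
df = 2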